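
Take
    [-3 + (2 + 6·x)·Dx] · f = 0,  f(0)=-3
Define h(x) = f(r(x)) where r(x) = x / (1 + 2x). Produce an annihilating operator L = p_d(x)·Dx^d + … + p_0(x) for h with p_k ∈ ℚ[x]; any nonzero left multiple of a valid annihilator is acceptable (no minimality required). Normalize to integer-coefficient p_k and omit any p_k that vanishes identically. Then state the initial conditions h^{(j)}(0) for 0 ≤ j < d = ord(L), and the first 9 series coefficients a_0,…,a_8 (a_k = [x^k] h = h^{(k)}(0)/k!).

f: a_k = -3, -9/2, 27/8, -81/16, 1215/128, -5103/256, 45927/1024, -216513/2048, 8444007/32768, …
f∘r: x↦r, Dx↦Dx/r' in L_f ⇒ L₀.
L = -3 + (2 + 14·x + 20·x^2)·Dx  (order 1).
h: a_k = -3, -9/2, 99/8, -585/16, 14895/128, -101727/256, 1477503/1024, -11283849/2048, 717364935/32768, …
ICs: h(0) = -3.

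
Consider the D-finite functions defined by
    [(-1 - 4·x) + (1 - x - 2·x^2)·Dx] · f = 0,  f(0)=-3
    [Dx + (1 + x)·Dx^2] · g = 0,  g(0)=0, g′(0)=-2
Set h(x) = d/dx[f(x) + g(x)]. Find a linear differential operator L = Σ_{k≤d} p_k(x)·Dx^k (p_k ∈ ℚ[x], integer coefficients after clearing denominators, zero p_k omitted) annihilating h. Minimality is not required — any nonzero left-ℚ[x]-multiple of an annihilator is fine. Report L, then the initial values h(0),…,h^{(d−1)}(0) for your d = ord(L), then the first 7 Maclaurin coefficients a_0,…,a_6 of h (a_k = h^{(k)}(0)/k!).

f: a_k = -3, -3, -9, -15, -33, -63, -129, …
g: a_k = 0, -2, 1, -2/3, 1/2, -2/5, 1/3, …
h₀=f+g: left-lcm gives L₀, ord ≤ 3.
h₀' ⇒ L via d/dx closure of L₀.
L = (42 + 144·x + 144·x^2 + 96·x^3) + (28 + 172·x + 312·x^2 + 328·x^3 + 160·x^4)·Dx + (-7 - 14·x + 5·x^2 + 56·x^3 + 76·x^4 + 32·x^5)·Dx^2  (order 2).
h: a_k = -5, -16, -47, -130, -317, -772, -1787, …
ICs: h(0) = -5, h′(0) = -16.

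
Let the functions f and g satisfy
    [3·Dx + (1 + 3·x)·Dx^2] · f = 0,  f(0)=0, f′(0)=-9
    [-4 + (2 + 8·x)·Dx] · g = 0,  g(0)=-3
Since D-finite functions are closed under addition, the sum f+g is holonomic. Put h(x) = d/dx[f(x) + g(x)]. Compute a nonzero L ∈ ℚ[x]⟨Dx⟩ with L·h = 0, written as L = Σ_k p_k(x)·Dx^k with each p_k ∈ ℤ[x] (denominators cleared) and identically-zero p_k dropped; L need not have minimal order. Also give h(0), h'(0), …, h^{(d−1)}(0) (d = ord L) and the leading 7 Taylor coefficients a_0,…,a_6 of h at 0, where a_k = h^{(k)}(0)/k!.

f: a_k = 0, -9, 27/2, -27, 243/4, -729/5, 729/2, …
g: a_k = -3, -6, 6, -12, 30, -84, 252, …
Sum ⇒ L₀ = lclm(L_f,L_g) in ℚ(x)⟨Dx⟩.
h=h₀': d/dx-closure on L₀ ⇒ L.
L = 36·x + (6 + 72·x + 180·x^2)·Dx + (1 + 13·x + 54·x^2 + 72·x^3)·Dx^2  (order 2).
h: a_k = -15, 39, -117, 363, -1149, 3699, -12105, …
ICs: h(0) = -15, h′(0) = 39.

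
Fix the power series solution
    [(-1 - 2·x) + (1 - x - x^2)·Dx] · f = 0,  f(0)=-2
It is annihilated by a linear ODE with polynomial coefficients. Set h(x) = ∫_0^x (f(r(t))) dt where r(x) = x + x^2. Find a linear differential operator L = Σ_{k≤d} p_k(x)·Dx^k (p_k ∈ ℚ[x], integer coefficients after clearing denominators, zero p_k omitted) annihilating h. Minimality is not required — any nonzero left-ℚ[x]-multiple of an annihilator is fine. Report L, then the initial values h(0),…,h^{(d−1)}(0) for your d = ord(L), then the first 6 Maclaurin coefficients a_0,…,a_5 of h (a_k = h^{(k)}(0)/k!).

L = (1 + 4·x + 6·x^2 + 4·x^3)·Dx + (-1 + x + 2·x^2 + 2·x^3 + x^4)·Dx^2  (order 2).
h: a_k = 0, -2, -1, -2, -7/2, -32/5, …
ICs: h(0) = 0, h′(0) = -2.

f: a_k = -2, -2, -4, -6, -10, -16, …
L₀ from L_f via x↦r, Dx↦r'^{-1}Dx.
h=∫h₀ ⇒ L = L₀·Dx.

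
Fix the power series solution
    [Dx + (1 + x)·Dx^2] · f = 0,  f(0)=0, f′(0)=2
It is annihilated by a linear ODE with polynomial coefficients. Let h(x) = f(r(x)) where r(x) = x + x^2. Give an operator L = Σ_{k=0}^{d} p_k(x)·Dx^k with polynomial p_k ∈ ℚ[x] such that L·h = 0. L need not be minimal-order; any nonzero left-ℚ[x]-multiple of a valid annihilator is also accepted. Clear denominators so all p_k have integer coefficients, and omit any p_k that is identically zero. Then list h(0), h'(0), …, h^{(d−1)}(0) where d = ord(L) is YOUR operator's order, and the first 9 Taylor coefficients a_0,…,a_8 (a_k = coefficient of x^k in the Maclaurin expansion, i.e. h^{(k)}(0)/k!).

L = (-1 + 2·x + 2·x^2)·Dx + (1 + 3·x + 3·x^2 + 2·x^3)·Dx^2  (order 2).
h: a_k = 0, 2, 1, -4/3, 1/2, 2/5, -2/3, 2/7, 1/4, …
ICs: h(0) = 0, h′(0) = 2.

f: a_k = 0, 2, -1, 2/3, -1/2, 2/5, -1/3, 2/7, -1/4, …
Substitute x→r, Dx→(1/r')Dx; clear ⇒ L₀.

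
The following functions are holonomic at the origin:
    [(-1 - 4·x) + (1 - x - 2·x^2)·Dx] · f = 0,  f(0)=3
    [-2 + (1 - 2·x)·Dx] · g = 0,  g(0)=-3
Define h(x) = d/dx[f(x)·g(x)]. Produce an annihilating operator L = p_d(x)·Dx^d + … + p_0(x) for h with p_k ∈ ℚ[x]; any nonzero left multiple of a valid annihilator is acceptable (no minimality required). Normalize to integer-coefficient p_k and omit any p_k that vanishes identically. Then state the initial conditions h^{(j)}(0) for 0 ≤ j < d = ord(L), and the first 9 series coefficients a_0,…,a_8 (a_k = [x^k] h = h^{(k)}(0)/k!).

L = (6 + 16·x + 16·x^2) + (-1 - x + 4·x^2 + 4·x^3)·Dx  (order 1).
h: a_k = -27, -162, -621, -2052, -6075, -16902, -44793, -114696, -285687, …
ICs: h(0) = -27.

f: a_k = 3, 3, 9, 15, 33, 63, 129, 255, 513, …
g: a_k = -3, -6, -12, -24, -48, -96, -192, -384, -768, …
f·g: L₀ = L_f ⊗_s L_g, ord ≤ 1·1.
h₀' ⇒ L via d/dx closure of L₀.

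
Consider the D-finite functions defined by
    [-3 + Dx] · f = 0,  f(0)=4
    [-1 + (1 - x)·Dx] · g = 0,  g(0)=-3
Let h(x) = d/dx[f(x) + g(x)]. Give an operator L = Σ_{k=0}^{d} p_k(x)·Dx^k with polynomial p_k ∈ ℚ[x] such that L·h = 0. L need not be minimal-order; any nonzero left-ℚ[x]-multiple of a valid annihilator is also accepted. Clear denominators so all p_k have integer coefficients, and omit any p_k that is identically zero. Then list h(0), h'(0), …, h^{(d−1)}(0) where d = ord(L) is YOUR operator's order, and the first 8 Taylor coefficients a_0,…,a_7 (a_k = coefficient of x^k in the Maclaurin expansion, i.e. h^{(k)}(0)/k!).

L = 18·x + (3 - 18·x + 9·x^2)·Dx + (-1 + 4·x - 3·x^2)·Dx^2  (order 2).
h: a_k = 9, 30, 45, 42, 51/2, 63/10, -177/20, -2631/140, …
ICs: h(0) = 9, h′(0) = 30.

f: a_k = 4, 12, 18, 18, 27/2, 81/10, 81/20, 243/140, …
g: a_k = -3, -3, -3, -3, -3, -3, -3, -3, …
f+g: L₀ = lclm(L_f,L_g), ord ≤ 1+1.
Derive L from L₀ (diff closure).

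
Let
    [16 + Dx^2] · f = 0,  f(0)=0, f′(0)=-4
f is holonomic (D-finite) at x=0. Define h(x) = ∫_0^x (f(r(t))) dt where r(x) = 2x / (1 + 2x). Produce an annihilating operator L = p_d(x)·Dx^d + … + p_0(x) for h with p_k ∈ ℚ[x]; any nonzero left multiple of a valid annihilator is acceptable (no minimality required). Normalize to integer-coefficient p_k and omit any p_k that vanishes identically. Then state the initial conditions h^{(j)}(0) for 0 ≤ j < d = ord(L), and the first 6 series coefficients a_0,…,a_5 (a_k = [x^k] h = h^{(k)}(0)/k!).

L = 64·Dx + (4 + 24·x + 48·x^2 + 32·x^3)·Dx^2 + (1 + 8·x + 24·x^2 + 32·x^3 + 16·x^4)·Dx^3  (order 3).
h: a_k = 0, 0, -4, 16/3, 40/3, -448/5, …
ICs: h(0) = 0, h′(0) = 0, h′′(0) = -8.

f: a_k = 0, -4, 0, 32/3, 0, -128/15, …
L₀ from L_f via x↦r, Dx↦r'^{-1}Dx.
h=∫₀ˣh₀: take L = L₀·Dx.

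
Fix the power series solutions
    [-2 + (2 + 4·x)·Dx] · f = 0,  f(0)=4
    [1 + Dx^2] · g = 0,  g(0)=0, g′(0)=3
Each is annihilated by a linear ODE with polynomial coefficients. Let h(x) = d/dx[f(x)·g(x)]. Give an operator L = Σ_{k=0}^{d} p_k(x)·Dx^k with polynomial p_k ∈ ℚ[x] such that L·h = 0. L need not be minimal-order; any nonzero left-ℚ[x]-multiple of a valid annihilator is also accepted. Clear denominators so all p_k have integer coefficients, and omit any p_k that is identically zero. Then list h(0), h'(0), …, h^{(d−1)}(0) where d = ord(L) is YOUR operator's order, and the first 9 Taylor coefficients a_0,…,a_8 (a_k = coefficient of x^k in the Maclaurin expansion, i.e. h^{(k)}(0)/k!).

L = (2 + 12·x + 16·x^2 + 8·x^3 + 4·x^4) + (1 - 6·x^2 - 4·x^3)·Dx + (1 + 5·x + 9·x^2 + 8·x^3 + 4·x^4)·Dx^2  (order 2).
h: a_k = 12, 24, -24, 16, -32, 288/5, -1528/15, 3872/21, -35584/105, …
ICs: h(0) = 12, h′(0) = 24.

f: a_k = 4, 4, -2, 2, -5/2, 7/2, -21/4, 33/4, -429/32, …
g: a_k = 0, 3, 0, -1/2, 0, 1/40, 0, -1/1680, 0, …
Sym-product of L_f,L_g gives L₀ (≤ ord 2).
h₀' ⇒ L via d/dx closure of L₀.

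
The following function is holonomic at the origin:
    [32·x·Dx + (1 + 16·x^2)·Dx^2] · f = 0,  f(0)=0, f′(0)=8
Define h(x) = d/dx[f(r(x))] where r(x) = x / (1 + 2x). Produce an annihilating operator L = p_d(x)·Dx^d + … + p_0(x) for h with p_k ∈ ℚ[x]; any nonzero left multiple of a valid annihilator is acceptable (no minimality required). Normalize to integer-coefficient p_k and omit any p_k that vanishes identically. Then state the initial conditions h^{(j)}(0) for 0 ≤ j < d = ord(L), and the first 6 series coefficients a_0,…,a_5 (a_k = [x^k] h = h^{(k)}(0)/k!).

f: a_k = 0, 8, 0, -128/3, 0, 2048/5, …
h₀=f(r): pull back L_f along r ⇒ L₀.
Derive L from L₀ (diff closure).
L = (4 + 40·x) + (1 + 4·x + 20·x^2)·Dx  (order 1).
h: a_k = 8, -32, -32, 768, -2432, -5632, …
ICs: h(0) = 8.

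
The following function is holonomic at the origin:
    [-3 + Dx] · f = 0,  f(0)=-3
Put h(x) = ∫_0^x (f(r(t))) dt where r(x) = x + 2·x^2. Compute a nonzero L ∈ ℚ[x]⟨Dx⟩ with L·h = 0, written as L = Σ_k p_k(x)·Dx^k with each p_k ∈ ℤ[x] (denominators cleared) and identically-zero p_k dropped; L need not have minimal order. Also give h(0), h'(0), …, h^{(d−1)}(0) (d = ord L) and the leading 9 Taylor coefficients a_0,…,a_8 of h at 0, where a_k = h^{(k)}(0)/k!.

L = (-3 - 12·x)·Dx + Dx^2  (order 2).
h: a_k = 0, -3, -9/2, -21/2, -135/8, -1161/40, -3321/80, -33183/560, -338661/4480, …
ICs: h(0) = 0, h′(0) = -3.

f: a_k = -3, -9, -27/2, -27/2, -81/8, -243/40, -243/80, -729/560, -2187/4480, …
L₀ from L_f via x↦r, Dx↦r'^{-1}Dx.
h=∫h₀ ⇒ L = L₀·Dx.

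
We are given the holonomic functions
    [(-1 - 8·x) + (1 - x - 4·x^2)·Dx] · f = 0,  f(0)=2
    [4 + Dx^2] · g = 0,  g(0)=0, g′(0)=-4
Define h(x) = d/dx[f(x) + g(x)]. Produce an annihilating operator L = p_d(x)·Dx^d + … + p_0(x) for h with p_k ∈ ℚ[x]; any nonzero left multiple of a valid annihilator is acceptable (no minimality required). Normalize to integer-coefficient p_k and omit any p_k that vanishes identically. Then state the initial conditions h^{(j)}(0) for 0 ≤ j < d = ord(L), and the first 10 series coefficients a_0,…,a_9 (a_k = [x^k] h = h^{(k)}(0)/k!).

f: a_k = 2, 2, 10, 18, 58, 130, 362, 882, 2330, 5858, …
g: a_k = 0, -4, 0, 8/3, 0, -8/15, 0, 16/315, 0, -8/2835, …
Weyl lclm of L_f,L_g ⇒ L₀ (ord ≤ 3).
h=h₀': d/dx-closure on L₀ ⇒ L.
L = (1472 + 8672·x + 38224·x^2 + 28480·x^3 + 58880·x^4 + 9216·x^5 + 12288·x^6) + (-116 - 892·x + 504·x^2 + 2312·x^3 + 5920·x^4 + 10368·x^5 + 3584·x^6 + 4096·x^7)·Dx + (368 + 2168·x + 9556·x^2 + 7120·x^3 + 14720·x^4 + 2304·x^5 + 3072·x^6)·Dx^2 + (-29 - 223·x + 126·x^2 + 578·x^3 + 1480·x^4 + 2592·x^5 + 896·x^6 + 1024·x^7)·Dx^3  (order 3).
h: a_k = -2, 20, 62, 232, 1942/3, 2172, 277846/45, 18640, 16607422/315, 151780, …
ICs: h(0) = -2, h′(0) = 20, h′′(0) = 124.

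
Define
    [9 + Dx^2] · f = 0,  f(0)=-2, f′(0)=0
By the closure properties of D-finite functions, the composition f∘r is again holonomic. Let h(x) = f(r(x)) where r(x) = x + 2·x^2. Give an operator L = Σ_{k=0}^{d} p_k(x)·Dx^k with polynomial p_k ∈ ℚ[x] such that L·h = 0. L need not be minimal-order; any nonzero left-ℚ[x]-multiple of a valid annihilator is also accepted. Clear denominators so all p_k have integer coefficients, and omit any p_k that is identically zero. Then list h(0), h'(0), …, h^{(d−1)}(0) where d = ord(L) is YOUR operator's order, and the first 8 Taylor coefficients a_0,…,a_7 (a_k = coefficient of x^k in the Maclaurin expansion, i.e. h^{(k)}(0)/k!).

L = (9 + 108·x + 432·x^2 + 576·x^3) - 4·Dx + (1 + 4·x)·Dx^2  (order 2).
h: a_k = -2, 0, 9, 36, 117/4, -54, -6399/40, -1917/10, …
ICs: h(0) = -2, h′(0) = 0.

f: a_k = -2, 0, 9, 0, -27/4, 0, 81/40, 0, …
f∘r: x↦r, Dx↦Dx/r' in L_f ⇒ L₀.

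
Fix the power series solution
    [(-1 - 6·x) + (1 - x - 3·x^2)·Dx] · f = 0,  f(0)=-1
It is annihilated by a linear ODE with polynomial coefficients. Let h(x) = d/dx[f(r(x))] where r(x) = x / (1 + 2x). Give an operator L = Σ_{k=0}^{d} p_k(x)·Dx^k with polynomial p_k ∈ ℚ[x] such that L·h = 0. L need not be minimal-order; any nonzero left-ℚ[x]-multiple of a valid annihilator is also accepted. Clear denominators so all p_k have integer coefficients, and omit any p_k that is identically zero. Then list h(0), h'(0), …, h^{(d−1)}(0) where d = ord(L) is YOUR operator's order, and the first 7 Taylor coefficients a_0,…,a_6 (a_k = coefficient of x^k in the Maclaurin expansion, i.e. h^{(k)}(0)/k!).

L = (4 + 6·x + 30·x^2 + 32·x^3) + (-1 - 13·x - 45·x^2 - 38·x^3 + 16·x^4)·Dx  (order 1).
h: a_k = -1, -4, 15, -68, 280, -1110, 4277, …
ICs: h(0) = -1.

f: a_k = -1, -1, -4, -7, -19, -40, -97, …
L₀ from L_f via x↦r, Dx↦r'^{-1}Dx.
h₀' ⇒ L via d/dx closure of L₀.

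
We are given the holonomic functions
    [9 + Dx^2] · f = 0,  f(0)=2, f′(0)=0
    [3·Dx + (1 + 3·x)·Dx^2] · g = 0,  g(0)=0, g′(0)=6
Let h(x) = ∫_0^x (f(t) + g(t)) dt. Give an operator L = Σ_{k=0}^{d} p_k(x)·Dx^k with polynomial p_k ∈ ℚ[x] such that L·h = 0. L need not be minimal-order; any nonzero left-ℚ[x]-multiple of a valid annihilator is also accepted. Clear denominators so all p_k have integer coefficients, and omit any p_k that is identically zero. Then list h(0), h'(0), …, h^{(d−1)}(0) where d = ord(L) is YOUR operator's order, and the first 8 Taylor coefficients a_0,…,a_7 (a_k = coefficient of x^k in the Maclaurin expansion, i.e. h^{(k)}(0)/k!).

f: a_k = 2, 0, -9, 0, 27/4, 0, -81/40, 0, …
g: a_k = 0, 6, -9, 18, -81/2, 486/5, -243, 4374/7, …
Sum ⇒ L₀ = lclm(L_f,L_g) in ℚ(x)⟨Dx⟩.
Integrate: L := L₀·Dx.
L = (63 + 54·x + 81·x^2)·Dx^2 + (9 + 45·x + 81·x^2 + 81·x^3)·Dx^3 + (7 + 6·x + 9·x^2)·Dx^4 + (1 + 5·x + 9·x^2 + 9·x^3)·Dx^5  (order 5).
h: a_k = 0, 2, 3, -6, 9/2, -27/4, 81/5, -9801/280, …
ICs: h(0) = 0, h′(0) = 2, h′′(0) = 6, h′′′(0) = -36, h′′′′(0) = 108.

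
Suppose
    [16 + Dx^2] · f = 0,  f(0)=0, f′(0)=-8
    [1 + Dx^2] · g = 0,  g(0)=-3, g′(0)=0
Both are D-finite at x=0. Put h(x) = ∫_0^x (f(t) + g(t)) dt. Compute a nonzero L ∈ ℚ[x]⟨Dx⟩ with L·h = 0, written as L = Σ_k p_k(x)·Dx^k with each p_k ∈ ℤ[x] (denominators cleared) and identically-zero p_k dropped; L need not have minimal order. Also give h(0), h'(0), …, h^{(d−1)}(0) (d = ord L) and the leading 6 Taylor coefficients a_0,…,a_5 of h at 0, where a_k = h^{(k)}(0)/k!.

f: a_k = 0, -8, 0, 64/3, 0, -256/15, …
g: a_k = -3, 0, 3/2, 0, -1/8, 0, …
L₀ := lclm(L_f,L_g); ord L₀ ≤ 2+2.
h=∫h₀ ⇒ L = L₀·Dx.
L = 16·Dx + 17·Dx^3 + Dx^5  (order 5).
h: a_k = 0, -3, -4, 1/2, 16/3, -1/40, …
ICs: h(0) = 0, h′(0) = -3, h′′(0) = -8, h′′′(0) = 3, h′′′′(0) = 128.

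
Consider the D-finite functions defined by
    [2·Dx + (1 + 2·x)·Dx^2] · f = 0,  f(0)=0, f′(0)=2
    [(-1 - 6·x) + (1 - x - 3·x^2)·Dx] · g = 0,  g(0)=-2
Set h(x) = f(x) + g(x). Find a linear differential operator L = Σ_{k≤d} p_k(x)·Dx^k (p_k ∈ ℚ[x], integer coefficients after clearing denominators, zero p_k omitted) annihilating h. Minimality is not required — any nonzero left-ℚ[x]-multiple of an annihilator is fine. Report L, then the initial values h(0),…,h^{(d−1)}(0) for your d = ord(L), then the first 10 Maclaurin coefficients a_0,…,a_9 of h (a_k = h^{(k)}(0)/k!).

L = (-74 - 412·x - 948·x^2 - 864·x^3 - 648·x^4)·Dx + (-17 - 212·x - 890·x^2 - 1644·x^3 - 1764·x^4 - 1080·x^5)·Dx^2 + (5 + 27·x + 33·x^2 - 68·x^3 - 276·x^4 - 396·x^5 - 216·x^6)·Dx^3  (order 3).
h: a_k = -2, 0, -10, -34/3, -42, -368/5, -614/3, -2910/7, -1048, -20350/9, …
ICs: h(0) = -2, h′(0) = 0, h′′(0) = -20.

f: a_k = 0, 2, -2, 8/3, -4, 32/5, -32/3, 128/7, -32, 512/9, …
g: a_k = -2, -2, -8, -14, -38, -80, -194, -434, -1016, -2318, …
Sum ⇒ L₀ = lclm(L_f,L_g) in ℚ(x)⟨Dx⟩.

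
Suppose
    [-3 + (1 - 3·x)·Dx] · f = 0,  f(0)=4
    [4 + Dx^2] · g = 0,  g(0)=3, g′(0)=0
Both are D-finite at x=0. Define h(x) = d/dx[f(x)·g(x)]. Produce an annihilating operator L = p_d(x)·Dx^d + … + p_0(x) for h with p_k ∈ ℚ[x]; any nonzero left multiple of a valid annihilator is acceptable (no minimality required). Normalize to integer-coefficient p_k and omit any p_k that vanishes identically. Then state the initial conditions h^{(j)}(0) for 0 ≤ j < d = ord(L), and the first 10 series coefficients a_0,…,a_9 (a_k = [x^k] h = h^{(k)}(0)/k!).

L = (-14 - 24·x + 36·x^2) + (-6 + 18·x)·Dx + (1 - 6·x + 9·x^2)·Dx^2  (order 2).
h: a_k = 36, 168, 756, 3056, 11460, 206248/5, 721868/5, 10394912/21, 11694276/7, 5262424168/945, …
ICs: h(0) = 36, h′(0) = 168.

f: a_k = 4, 12, 36, 108, 324, 972, 2916, 8748, 26244, 78732, …
g: a_k = 3, 0, -6, 0, 2, 0, -4/15, 0, 2/105, 0, …
Product ⇒ symmetric product L₀, ord ≤ 2.
h=h₀': d/dx-closure on L₀ ⇒ L.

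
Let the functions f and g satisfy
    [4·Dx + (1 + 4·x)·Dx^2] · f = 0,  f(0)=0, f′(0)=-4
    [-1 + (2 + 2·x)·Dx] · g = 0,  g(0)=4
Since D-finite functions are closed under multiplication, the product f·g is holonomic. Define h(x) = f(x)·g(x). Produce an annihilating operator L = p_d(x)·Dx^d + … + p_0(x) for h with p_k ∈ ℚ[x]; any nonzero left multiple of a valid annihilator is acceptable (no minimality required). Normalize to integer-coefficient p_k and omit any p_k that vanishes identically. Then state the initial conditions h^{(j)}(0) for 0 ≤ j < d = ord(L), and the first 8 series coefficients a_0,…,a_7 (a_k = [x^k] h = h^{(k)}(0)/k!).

L = (-5 + 4·x) + (12 + 12·x)·Dx + (4 + 24·x + 36·x^2 + 16·x^3)·Dx^2  (order 2).
h: a_k = 0, -16, 24, -202/3, 625/3, -81349/120, 547691/240, -52913387/6720, …
ICs: h(0) = 0, h′(0) = -16.

f: a_k = 0, -4, 8, -64/3, 64, -1024/5, 2048/3, -16384/7, …
g: a_k = 4, 2, -1/2, 1/4, -5/32, 7/64, -21/256, 33/512, …
h₀=f·g: eliminate ⇒ L₀, order ≤ 2·1.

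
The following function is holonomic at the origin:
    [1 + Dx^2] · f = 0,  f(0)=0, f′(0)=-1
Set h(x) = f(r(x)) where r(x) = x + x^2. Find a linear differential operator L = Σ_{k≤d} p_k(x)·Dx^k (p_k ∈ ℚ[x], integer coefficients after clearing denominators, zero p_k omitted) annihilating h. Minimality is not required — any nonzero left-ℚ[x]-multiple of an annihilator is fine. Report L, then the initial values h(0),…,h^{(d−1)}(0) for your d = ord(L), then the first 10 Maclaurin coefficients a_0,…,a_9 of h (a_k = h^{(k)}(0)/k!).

f: a_k = 0, -1, 0, 1/6, 0, -1/120, 0, 1/5040, 0, -1/362880, …
Substitute x→r, Dx→(1/r')Dx; clear ⇒ L₀.
L = (1 + 6·x + 12·x^2 + 8·x^3) - 2·Dx + (1 + 2·x)·Dx^2  (order 2).
h: a_k = 0, -1, -1, 1/6, 1/2, 59/120, 1/8, -419/5040, -59/720, -13609/362880, …
ICs: h(0) = 0, h′(0) = -1.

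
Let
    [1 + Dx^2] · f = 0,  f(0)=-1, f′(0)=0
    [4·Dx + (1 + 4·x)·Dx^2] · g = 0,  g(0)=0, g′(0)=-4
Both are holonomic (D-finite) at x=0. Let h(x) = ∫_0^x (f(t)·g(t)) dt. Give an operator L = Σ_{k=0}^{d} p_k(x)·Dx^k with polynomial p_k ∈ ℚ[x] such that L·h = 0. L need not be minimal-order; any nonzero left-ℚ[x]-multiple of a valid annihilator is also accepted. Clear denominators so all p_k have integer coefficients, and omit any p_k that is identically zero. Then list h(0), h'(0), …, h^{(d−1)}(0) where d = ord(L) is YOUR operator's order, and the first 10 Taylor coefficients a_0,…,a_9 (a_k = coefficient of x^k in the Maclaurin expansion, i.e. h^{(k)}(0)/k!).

f: a_k = -1, 0, 1/2, 0, -1/24, 0, 1/720, 0, -1/40320, 0, …
g: a_k = 0, -4, 8, -64/3, 64, -1024/5, 2048/3, -16384/7, 8192, -262144/9, …
f·g: L₀ = L_f ⊗_s L_g, ord ≤ 2·2.
h=∫h₀ ⇒ L = L₀·Dx.
L = (-147 - 144·x - 224·x^2 + 256·x^3 + 256·x^4)·Dx + (-56 - 160·x + 384·x^2 + 512·x^3)·Dx^2 + (-150 - 160·x - 192·x^2 + 512·x^3 + 512·x^4)·Dx^3 + (-56 - 160·x + 384·x^2 + 512·x^3)·Dx^4 + (-3 - 16·x + 32·x^2 + 256·x^3 + 256·x^4)·Dx^5  (order 5).
h: a_k = 0, 0, 2, -8/3, 29/6, -12, 1943/60, -93, 940403/3360, -706799/810, …
ICs: h(0) = 0, h′(0) = 0, h′′(0) = 4, h′′′(0) = -16, h′′′′(0) = 116.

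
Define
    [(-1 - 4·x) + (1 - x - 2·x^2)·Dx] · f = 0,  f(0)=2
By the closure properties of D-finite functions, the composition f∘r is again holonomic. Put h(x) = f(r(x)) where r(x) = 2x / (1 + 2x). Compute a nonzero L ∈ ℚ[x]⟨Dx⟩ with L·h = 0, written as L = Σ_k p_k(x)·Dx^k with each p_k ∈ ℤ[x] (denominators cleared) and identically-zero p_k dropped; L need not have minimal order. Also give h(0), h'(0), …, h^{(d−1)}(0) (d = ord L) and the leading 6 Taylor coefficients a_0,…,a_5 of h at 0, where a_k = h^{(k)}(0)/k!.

L = (2 + 20·x) + (-1 - 4·x + 4·x^2 + 16·x^3)·Dx  (order 1).
h: a_k = 2, 4, 16, 0, 128, -256, …
ICs: h(0) = 2.

f: a_k = 2, 2, 6, 10, 22, 42, …
L₀ from L_f via x↦r, Dx↦r'^{-1}Dx.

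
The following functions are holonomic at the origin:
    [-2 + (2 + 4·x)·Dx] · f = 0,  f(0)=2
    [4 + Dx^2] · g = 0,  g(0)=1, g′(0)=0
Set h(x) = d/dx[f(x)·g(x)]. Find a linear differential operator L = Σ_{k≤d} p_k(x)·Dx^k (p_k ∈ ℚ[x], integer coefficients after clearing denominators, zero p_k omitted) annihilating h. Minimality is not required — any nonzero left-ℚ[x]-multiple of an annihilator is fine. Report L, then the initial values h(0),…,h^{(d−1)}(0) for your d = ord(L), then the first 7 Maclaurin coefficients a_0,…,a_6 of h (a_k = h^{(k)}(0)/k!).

L = (53 + 288·x + 544·x^2 + 512·x^3 + 256·x^4) + (-2 - 36·x - 96·x^2 - 64·x^3)·Dx + (7 + 44·x + 108·x^2 + 128·x^3 + 64·x^4)·Dx^2  (order 2).
h: a_k = 2, -10, -9, 25/3, 65/12, -349/60, 2807/360, …
ICs: h(0) = 2, h′(0) = -10.

f: a_k = 2, 2, -1, 1, -5/4, 7/4, -21/8, …
g: a_k = 1, 0, -2, 0, 2/3, 0, -4/45, …
f·g: L₀ = L_f ⊗_s L_g, ord ≤ 1·2.
h₀' ⇒ L via d/dx closure of L₀.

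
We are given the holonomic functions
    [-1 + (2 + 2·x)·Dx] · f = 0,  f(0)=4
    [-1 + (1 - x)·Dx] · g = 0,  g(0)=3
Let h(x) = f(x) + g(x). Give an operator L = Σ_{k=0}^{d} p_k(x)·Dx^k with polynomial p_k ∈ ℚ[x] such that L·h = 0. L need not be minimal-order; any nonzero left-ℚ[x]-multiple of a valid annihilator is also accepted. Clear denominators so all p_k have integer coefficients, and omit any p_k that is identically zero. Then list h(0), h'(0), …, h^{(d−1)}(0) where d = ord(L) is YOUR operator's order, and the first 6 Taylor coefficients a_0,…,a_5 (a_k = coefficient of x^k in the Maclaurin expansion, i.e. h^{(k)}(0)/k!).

f: a_k = 4, 2, -1/2, 1/4, -5/32, 7/64, …
g: a_k = 3, 3, 3, 3, 3, 3, …
L₀ := lclm(L_f,L_g); ord L₀ ≤ 1+1.
L = (5 + 3·x) + (-9 - 14·x - 9·x^2)·Dx + (2 + 6·x - 2·x^2 - 6·x^3)·Dx^2  (order 2).
h: a_k = 7, 5, 5/2, 13/4, 91/32, 199/64, …
ICs: h(0) = 7, h′(0) = 5.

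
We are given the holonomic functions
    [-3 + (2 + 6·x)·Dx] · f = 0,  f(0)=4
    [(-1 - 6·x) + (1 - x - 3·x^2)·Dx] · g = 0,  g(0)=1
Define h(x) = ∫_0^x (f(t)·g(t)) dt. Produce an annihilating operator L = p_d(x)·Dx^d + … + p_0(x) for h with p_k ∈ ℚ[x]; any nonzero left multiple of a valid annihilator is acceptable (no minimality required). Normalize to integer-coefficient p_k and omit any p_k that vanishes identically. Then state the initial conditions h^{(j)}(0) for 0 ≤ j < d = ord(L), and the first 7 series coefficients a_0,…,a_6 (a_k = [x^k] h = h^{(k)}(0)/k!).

f: a_k = 4, 6, -9/2, 27/4, -405/32, 1701/64, -15309/256, …
g: a_k = 1, 1, 4, 7, 19, 40, 97, …
L₀ := L_f ⊗_s L_g (sym. prod.), ord ≤ 1.
h=∫₀ˣh₀: take L = L₀·Dx.
L = (5 + 15·x + 27·x^2)·Dx + (-2 - 4·x + 12·x^2 + 18·x^3)·Dx^2  (order 2).
h: a_k = 0, 4, 5, 35/6, 217/16, 3011/160, 18139/384, …
ICs: h(0) = 0, h′(0) = 4.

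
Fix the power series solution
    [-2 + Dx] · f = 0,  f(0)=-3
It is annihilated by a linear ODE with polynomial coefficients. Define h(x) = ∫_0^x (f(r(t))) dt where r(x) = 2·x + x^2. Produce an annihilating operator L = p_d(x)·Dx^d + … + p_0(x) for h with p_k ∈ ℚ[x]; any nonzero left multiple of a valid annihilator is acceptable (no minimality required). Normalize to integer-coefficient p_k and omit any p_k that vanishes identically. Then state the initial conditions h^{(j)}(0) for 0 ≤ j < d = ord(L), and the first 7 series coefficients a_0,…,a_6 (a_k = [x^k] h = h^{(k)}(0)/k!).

L = (-4 - 4·x)·Dx + Dx^2  (order 2).
h: a_k = 0, -3, -6, -10, -14, -86/5, -284/15, …
ICs: h(0) = 0, h′(0) = -3.

f: a_k = -3, -6, -6, -4, -2, -4/5, -4/15, …
f∘r: x↦r, Dx↦Dx/r' in L_f ⇒ L₀.
h=∫₀ˣh₀: take L = L₀·Dx.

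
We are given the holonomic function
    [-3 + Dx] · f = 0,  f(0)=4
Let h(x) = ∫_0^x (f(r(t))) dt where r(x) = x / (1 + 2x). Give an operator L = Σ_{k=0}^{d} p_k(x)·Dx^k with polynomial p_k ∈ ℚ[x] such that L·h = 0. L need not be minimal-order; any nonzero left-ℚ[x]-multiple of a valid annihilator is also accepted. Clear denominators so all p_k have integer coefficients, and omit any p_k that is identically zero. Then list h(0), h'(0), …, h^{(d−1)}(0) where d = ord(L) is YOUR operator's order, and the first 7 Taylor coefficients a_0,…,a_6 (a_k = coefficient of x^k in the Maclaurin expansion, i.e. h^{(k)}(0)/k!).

f: a_k = 4, 12, 18, 18, 27/2, 81/10, 81/20, …
L₀ from L_f via x↦r, Dx↦r'^{-1}Dx.
h=∫₀ˣh₀: take L = L₀·Dx.
L = -3·Dx + (1 + 4·x + 4·x^2)·Dx^2  (order 2).
h: a_k = 0, 4, 6, -2, -3/2, 51/10, -173/20, …
ICs: h(0) = 0, h′(0) = 4.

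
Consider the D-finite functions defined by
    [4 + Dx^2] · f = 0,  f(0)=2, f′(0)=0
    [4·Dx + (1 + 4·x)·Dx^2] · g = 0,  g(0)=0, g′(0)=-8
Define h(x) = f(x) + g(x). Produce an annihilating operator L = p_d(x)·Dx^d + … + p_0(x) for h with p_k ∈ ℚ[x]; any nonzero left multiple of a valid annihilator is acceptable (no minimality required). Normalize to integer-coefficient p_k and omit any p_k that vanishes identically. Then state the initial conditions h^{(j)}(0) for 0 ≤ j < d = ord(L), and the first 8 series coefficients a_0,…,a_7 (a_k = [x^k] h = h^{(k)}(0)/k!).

f: a_k = 2, 0, -4, 0, 4/3, 0, -8/45, 0, …
g: a_k = 0, -8, 16, -128/3, 128, -2048/5, 4096/3, -32768/7, …
f+g: L₀ = lclm(L_f,L_g), ord ≤ 2+2.
L = (400 + 128·x + 256·x^2)·Dx + (36 + 176·x + 192·x^2 + 256·x^3)·Dx^2 + (100 + 32·x + 64·x^2)·Dx^3 + (9 + 44·x + 48·x^2 + 64·x^3)·Dx^4  (order 4).
h: a_k = 2, -8, 12, -128/3, 388/3, -2048/5, 61432/45, -32768/7, …
ICs: h(0) = 2, h′(0) = -8, h′′(0) = 24, h′′′(0) = -256.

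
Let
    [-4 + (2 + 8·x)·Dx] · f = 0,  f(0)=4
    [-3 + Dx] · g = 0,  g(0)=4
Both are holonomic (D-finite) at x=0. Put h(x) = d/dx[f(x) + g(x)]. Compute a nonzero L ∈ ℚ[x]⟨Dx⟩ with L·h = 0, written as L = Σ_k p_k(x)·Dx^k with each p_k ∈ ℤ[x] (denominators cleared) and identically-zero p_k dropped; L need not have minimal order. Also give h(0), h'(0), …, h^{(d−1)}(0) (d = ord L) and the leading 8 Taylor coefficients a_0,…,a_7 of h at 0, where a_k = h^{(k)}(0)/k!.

f: a_k = 4, 8, -8, 16, -40, 112, -336, 1056, …
g: a_k = 4, 12, 18, 18, 27/2, 81/10, 81/20, 243/140, …
Weyl lclm of L_f,L_g ⇒ L₀ (ord ≤ 2).
h₀' ⇒ L via d/dx closure of L₀.
L = (-54 - 72·x) + (3 - 72·x - 144·x^2)·Dx + (5 + 32·x + 48·x^2)·Dx^2  (order 2).
h: a_k = 20, 20, 102, -106, 1201/2, -19917/10, 148083/20, -3843111/140, …
ICs: h(0) = 20, h′(0) = 20.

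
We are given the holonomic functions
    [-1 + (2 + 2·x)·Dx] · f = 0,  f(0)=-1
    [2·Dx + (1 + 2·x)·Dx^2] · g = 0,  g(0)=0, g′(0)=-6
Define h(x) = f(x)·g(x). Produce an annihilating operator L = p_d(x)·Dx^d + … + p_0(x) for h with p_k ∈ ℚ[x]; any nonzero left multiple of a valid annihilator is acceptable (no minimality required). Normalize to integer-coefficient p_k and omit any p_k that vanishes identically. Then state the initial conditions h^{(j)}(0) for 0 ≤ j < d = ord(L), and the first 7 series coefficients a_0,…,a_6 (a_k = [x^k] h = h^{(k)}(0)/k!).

f: a_k = -1, -1/2, 1/8, -1/16, 5/128, -7/256, 21/1024, …
g: a_k = 0, -6, 6, -8, 12, -96/5, 32, …
Product ⇒ symmetric product L₀, ord ≤ 2.
L = (-1 + 2·x) + (4 + 4·x)·Dx + (4 + 16·x + 20·x^2 + 8·x^3)·Dx^2  (order 2).
h: a_k = 0, 6, -3, 17/4, -55/8, 3709/320, -12801/640, …
ICs: h(0) = 0, h′(0) = 6.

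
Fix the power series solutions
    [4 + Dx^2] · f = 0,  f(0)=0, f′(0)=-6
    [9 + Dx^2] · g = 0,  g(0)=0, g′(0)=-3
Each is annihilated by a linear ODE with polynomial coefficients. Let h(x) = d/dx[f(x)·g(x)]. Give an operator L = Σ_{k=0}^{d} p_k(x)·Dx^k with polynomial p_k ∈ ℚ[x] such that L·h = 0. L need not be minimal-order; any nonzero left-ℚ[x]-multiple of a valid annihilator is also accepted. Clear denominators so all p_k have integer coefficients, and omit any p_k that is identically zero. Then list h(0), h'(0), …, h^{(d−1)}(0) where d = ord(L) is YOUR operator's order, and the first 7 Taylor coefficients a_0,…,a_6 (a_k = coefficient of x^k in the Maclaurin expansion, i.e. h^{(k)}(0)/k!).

f: a_k = 0, -6, 0, 4, 0, -4/5, 0, …
g: a_k = 0, -3, 0, 9/2, 0, -81/40, 0, …
f·g: L₀ = L_f ⊗_s L_g, ord ≤ 2·2.
h₀' ⇒ L via d/dx closure of L₀.
L = 25 + 26·Dx^2 + Dx^4  (order 4).
h: a_k = 0, 36, 0, -156, 0, 1953/10, 0, …
ICs: h(0) = 0, h′(0) = 36, h′′(0) = 0, h′′′(0) = -936.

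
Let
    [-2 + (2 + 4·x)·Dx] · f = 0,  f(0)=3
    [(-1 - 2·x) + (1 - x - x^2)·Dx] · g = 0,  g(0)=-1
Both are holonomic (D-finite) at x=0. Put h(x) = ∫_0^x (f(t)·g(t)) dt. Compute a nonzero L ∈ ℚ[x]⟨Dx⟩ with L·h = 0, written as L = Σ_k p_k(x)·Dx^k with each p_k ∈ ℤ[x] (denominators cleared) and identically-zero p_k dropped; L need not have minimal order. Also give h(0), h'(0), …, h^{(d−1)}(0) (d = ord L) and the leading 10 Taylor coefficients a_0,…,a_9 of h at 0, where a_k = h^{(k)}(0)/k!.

f: a_k = 3, 3, -3/2, 3/2, -15/8, 21/8, -63/16, 99/16, -1287/128, 2145/128, …
g: a_k = -1, -1, -2, -3, -5, -8, -13, -21, -34, -55, …
Product ⇒ symmetric product L₀, ord ≤ 1.
h=∫₀ˣh₀: take L = L₀·Dx.
L = (2 + 3·x + 3·x^2)·Dx + (-1 - x + 3·x^2 + 2·x^3)·Dx^2  (order 2).
h: a_k = 0, -3, -3, -5/2, -15/4, -33/8, -51/8, -879/112, -795/64, -6155/384, …
ICs: h(0) = 0, h′(0) = -3.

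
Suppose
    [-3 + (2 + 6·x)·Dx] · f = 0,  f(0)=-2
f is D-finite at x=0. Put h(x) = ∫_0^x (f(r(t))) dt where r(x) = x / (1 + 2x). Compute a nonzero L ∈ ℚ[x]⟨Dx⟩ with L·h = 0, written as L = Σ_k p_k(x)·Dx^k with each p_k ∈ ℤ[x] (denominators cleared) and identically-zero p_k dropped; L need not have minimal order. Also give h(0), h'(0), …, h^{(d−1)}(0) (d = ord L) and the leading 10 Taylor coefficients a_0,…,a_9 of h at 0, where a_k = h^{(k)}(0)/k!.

f: a_k = -2, -3, 9/4, -27/8, 405/64, -1701/128, 15309/512, -72171/1024, 2814669/16384, -14073345/32768, …
Change of var in L_f (x↦r) gives L₀.
∫: right-multiply L₀ by Dx.
L = -3·Dx + (2 + 14·x + 20·x^2)·Dx^2  (order 2).
h: a_k = 0, -2, -3/2, 11/4, -195/32, 993/64, -11303/256, 492501/3584, -3761283/8192, 79707215/49152, …
ICs: h(0) = 0, h′(0) = -2.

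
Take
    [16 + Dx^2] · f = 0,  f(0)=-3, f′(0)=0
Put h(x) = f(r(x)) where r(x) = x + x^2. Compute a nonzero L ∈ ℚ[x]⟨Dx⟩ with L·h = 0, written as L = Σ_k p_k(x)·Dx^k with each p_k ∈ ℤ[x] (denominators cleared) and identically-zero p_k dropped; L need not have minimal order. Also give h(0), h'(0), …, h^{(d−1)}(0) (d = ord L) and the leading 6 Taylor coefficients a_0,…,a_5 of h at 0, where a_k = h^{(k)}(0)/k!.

L = (16 + 96·x + 192·x^2 + 128·x^3) - 2·Dx + (1 + 2·x)·Dx^2  (order 2).
h: a_k = -3, 0, 24, 48, -8, -128, …
ICs: h(0) = -3, h′(0) = 0.

f: a_k = -3, 0, 24, 0, -32, 0, …
f∘r: x↦r, Dx↦Dx/r' in L_f ⇒ L₀.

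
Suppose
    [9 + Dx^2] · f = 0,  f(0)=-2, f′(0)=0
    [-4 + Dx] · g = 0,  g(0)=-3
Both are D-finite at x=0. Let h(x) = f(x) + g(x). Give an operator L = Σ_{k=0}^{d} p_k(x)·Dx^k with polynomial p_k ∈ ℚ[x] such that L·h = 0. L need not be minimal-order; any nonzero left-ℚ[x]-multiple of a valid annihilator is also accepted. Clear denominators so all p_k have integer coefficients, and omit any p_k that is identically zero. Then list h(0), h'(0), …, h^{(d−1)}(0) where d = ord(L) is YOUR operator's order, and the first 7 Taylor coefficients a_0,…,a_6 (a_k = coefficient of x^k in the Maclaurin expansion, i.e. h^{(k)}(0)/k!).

f: a_k = -2, 0, 9, 0, -27/4, 0, 81/40, …
g: a_k = -3, -12, -24, -32, -32, -128/5, -256/15, …
Sum ⇒ L₀ = lclm(L_f,L_g) in ℚ(x)⟨Dx⟩.
L = -36 + 9·Dx - 4·Dx^2 + Dx^3  (order 3).
h: a_k = -5, -12, -15, -32, -155/4, -128/5, -361/24, …
ICs: h(0) = -5, h′(0) = -12, h′′(0) = -30.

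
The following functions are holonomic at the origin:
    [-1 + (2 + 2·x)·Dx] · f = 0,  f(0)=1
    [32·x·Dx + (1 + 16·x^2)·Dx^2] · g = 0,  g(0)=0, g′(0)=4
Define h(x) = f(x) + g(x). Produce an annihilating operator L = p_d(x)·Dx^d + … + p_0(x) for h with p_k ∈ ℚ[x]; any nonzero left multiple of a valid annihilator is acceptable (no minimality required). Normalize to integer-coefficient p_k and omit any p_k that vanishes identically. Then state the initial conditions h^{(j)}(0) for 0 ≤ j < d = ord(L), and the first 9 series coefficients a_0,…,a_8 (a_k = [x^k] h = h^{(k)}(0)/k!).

L = (-64 - 160·x + 3072·x^2 + 1536·x^3)·Dx + (-131 - 256·x + 5920·x^2 + 12288·x^3 + 5376·x^4)·Dx^2 + (-2 + 126·x + 192·x^2 + 2112·x^3 + 3584·x^4 + 1536·x^5)·Dx^3  (order 3).
h: a_k = 1, 9/2, -1/8, -1021/48, -5/128, 262179/1280, -21/1024, -33554201/14336, -429/32768, …
ICs: h(0) = 1, h′(0) = 9/2, h′′(0) = -1/4.

f: a_k = 1, 1/2, -1/8, 1/16, -5/128, 7/256, -21/1024, 33/2048, -429/32768, …
g: a_k = 0, 4, 0, -64/3, 0, 1024/5, 0, -16384/7, 0, …
L₀ := lclm(L_f,L_g); ord L₀ ≤ 1+2.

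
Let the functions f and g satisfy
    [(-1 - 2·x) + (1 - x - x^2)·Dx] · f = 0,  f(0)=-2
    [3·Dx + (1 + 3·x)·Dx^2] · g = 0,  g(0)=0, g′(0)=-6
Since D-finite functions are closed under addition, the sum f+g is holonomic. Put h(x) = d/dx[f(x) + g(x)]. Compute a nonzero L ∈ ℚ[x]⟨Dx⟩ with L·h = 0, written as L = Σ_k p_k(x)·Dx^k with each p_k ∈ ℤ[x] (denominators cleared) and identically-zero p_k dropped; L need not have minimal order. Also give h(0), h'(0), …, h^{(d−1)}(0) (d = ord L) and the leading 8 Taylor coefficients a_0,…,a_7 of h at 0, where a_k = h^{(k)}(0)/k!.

L = (126 + 342·x + 468·x^2 + 180·x^3 + 108·x^4) + (156·x + 576·x^2 + 672·x^3 + 378·x^4 + 180·x^5)·Dx + (-7 - 35·x - 29·x^2 + 63·x^3 + 99·x^4 + 93·x^5 + 36·x^6)·Dx^2  (order 2).
h: a_k = -8, 10, -72, 122, -566, 1302, -4668, 12578, …
ICs: h(0) = -8, h′(0) = 10.

f: a_k = -2, -2, -4, -6, -10, -16, -26, -42, …
g: a_k = 0, -6, 9, -18, 81/2, -486/5, 243, -4374/7, …
L₀ := lclm(L_f,L_g); ord L₀ ≤ 1+2.
Differentiate: ansatz ord ≤ ord L₀ ⇒ L.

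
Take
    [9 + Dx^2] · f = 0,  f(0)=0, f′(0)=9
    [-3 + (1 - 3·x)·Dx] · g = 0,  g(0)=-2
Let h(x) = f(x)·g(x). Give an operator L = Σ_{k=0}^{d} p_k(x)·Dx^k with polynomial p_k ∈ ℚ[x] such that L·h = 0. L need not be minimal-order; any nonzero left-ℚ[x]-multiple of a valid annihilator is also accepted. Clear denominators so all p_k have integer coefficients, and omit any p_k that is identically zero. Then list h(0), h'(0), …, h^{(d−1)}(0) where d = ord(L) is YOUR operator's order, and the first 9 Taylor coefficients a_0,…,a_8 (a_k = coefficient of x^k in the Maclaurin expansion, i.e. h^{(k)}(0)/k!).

f: a_k = 0, 9, 0, -27/2, 0, 243/40, 0, -729/560, 0, …
g: a_k = -2, -6, -18, -54, -162, -486, -1458, -4374, -13122, …
Product ⇒ symmetric product L₀, ord ≤ 2.
L = (-9 + 27·x) + 6·Dx + (-1 + 3·x)·Dx^2  (order 2).
h: a_k = 0, -18, -54, -135, -405, -24543/20, -73629/20, -3091689/280, -9275067/280, …
ICs: h(0) = 0, h′(0) = -18.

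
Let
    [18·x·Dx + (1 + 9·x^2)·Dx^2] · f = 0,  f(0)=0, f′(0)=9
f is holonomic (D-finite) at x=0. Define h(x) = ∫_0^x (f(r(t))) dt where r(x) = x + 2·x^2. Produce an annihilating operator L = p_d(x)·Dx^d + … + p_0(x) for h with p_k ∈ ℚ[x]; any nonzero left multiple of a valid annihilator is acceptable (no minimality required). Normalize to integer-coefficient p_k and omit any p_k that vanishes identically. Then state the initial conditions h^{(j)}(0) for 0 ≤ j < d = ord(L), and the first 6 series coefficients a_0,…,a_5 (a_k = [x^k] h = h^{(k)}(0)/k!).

L = (-4 + 18·x + 144·x^2 + 432·x^3 + 432·x^4)·Dx^2 + (1 + 4·x + 9·x^2 + 72·x^3 + 180·x^4 + 144·x^5)·Dx^3  (order 3).
h: a_k = 0, 0, 9/2, 6, -27/4, -162/5, …
ICs: h(0) = 0, h′(0) = 0, h′′(0) = 9.

f: a_k = 0, 9, 0, -27, 0, 729/5, …
f∘r: x↦r, Dx↦Dx/r' in L_f ⇒ L₀.
h=∫₀ˣh₀: take L = L₀·Dx.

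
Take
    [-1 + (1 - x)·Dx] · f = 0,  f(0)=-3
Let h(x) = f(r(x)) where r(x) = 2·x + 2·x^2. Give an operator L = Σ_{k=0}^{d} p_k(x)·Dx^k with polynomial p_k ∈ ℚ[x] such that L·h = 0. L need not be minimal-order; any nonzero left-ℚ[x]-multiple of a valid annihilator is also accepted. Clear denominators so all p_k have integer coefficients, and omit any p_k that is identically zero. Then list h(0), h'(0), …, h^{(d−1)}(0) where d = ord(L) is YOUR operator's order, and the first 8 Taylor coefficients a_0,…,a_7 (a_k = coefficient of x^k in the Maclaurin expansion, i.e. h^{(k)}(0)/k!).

L = (2 + 4·x) + (-1 + 2·x + 2·x^2)·Dx  (order 1).
h: a_k = -3, -6, -18, -48, -132, -360, -984, -2688, …
ICs: h(0) = -3.

f: a_k = -3, -3, -3, -3, -3, -3, -3, -3, …
L₀ from L_f via x↦r, Dx↦r'^{-1}Dx.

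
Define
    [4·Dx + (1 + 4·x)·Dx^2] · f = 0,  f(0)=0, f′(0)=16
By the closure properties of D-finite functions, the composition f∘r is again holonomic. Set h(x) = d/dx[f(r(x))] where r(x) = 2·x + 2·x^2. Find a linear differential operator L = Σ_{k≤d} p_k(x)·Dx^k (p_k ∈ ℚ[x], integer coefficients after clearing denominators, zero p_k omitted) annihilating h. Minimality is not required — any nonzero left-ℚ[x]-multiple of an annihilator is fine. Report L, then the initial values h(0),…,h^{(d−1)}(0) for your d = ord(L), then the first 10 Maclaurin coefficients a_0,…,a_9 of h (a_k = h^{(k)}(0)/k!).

L = (6 + 16·x + 16·x^2) + (1 + 10·x + 24·x^2 + 16·x^3)·Dx  (order 1).
h: a_k = 32, -192, 1280, -8704, 59392, -405504, 2768896, -18907136, 129105920, -881590272, …
ICs: h(0) = 32.

f: a_k = 0, 16, -32, 256/3, -256, 4096/5, -8192/3, 65536/7, -32768, 1048576/9, …
L₀ from L_f via x↦r, Dx↦r'^{-1}Dx.
Derive L from L₀ (diff closure).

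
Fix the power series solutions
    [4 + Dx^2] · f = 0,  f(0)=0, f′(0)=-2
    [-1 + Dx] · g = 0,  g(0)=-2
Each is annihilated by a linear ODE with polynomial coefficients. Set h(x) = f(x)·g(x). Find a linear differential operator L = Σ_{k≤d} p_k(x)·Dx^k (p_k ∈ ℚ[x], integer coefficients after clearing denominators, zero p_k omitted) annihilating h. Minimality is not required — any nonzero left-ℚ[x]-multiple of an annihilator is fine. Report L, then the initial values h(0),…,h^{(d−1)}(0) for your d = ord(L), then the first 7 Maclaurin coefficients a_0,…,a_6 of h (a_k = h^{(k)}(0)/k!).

f: a_k = 0, -2, 0, 4/3, 0, -4/15, 0, …
g: a_k = -2, -2, -1, -1/3, -1/12, -1/60, -1/360, …
h₀=f·g: eliminate ⇒ L₀, order ≤ 2·1.
L = 5 - 2·Dx + Dx^2  (order 2).
h: a_k = 0, 4, 4, -2/3, -2, -19/30, 11/90, …
ICs: h(0) = 0, h′(0) = 4.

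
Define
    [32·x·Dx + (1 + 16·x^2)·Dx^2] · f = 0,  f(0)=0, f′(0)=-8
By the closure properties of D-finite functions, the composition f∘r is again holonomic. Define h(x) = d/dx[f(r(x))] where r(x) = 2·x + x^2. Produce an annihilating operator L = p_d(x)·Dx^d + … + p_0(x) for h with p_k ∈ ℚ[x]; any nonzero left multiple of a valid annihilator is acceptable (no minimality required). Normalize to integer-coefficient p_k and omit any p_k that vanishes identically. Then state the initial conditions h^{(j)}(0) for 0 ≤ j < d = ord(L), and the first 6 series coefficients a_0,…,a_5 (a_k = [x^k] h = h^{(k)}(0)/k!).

L = (-1 + 128·x + 256·x^2 + 192·x^3 + 48·x^4) + (1 + x + 64·x^2 + 128·x^3 + 80·x^4 + 16·x^5)·Dx  (order 1).
h: a_k = -16, -16, 1024, 2048, -64256, -196352, …
ICs: h(0) = -16.

f: a_k = 0, -8, 0, 128/3, 0, -2048/5, …
L₀ from L_f via x↦r, Dx↦r'^{-1}Dx.
Derive L from L₀ (diff closure).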